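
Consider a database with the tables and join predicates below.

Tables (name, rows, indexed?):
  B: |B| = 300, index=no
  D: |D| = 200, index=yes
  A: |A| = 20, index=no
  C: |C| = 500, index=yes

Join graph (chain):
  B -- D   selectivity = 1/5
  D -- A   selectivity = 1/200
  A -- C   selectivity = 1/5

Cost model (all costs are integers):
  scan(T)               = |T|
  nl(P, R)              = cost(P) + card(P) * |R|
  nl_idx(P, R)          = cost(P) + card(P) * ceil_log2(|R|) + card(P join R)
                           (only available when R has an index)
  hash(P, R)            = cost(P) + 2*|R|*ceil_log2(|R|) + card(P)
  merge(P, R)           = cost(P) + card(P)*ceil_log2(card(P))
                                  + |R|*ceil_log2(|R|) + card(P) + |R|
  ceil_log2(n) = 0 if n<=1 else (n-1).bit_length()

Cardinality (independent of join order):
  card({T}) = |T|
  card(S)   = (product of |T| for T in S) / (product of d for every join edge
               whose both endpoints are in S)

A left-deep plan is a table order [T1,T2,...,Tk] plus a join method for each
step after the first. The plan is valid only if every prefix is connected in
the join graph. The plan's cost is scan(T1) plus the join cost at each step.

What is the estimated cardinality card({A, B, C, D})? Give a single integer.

120000

Tables in S: A(20), B(300), C(500), D(200)
Edges inside S: B-D(d=5), D-A(d=200), A-C(d=5)
numerator = 20 * 300 * 500 * 200 = 600000000
denominator = 5 * 200 * 5 = 5000
card(S) = 600000000 / 5000 = 120000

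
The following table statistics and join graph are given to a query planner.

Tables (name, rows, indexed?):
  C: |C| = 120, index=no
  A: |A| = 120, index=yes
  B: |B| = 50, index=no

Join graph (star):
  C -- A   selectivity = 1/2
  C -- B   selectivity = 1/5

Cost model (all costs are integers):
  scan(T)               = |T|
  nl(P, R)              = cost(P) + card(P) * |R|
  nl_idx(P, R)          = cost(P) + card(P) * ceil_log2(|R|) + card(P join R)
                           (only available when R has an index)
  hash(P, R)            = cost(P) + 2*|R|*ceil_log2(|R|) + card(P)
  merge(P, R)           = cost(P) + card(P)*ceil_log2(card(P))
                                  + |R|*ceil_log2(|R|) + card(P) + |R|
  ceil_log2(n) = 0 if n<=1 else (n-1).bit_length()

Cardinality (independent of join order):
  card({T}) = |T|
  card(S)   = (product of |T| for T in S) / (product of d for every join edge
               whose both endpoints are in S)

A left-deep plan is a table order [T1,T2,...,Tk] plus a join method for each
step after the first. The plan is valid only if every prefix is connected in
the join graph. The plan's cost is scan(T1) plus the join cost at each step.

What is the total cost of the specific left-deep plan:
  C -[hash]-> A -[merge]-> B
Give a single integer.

step 1: scan C: cost=120, card=120
step 2: join A via hash
    card(P join A) = 120*120/(2) = 7200
    cost = 120 + 2*120*7 + 120 = 1920
step 3: join B via merge
    card(P join B) = 7200*50/(5) = 72000
    cost = 1920 + 7200*13 + 50*6 + 7200 + 50 = 103070

103070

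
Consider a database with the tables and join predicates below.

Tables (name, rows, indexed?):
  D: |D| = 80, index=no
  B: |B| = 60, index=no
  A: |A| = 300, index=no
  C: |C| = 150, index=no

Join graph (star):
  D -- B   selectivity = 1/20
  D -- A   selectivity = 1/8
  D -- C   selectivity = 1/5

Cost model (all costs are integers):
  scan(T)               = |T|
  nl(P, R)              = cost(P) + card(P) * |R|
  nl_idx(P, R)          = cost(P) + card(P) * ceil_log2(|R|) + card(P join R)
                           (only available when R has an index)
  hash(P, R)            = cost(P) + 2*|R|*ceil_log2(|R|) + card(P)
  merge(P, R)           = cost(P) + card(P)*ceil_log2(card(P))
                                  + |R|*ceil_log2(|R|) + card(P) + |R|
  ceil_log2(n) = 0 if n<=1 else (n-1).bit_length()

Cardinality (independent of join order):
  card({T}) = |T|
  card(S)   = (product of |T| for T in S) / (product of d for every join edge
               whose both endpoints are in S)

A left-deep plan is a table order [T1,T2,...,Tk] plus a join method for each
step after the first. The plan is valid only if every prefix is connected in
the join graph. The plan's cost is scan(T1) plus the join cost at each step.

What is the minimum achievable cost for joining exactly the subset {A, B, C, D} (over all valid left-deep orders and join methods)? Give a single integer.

Selinger DP over subsets of {A,B,C,D}:
  {D}: scan cost=80, card=80
  {B}: scan cost=60, card=60
  {A}: scan cost=300, card=300
  {C}: scan cost=150, card=150
  {BD}: card=240; try (B,hash)→880, (D,merge)→1120, (B,merge)→1140, (D,hash)→1240, (D,nl)→4860, (B,nl)→4880; best=880 via (B,hash)
  {AD}: card=3000; try (D,hash)→1720, (A,merge)→3720, (D,merge)→3940, (A,hash)→5560, (A,nl)→24080, (D,nl)→24300; best=1720 via (D,hash)
  {CD}: card=2400; try (D,hash)→1420, (C,merge)→2070, (D,merge)→2140, (C,hash)→2560, (C,nl)→12080, (D,nl)→12150; best=1420 via (D,hash)
  {ABD}: card=9000; try (B,hash)→5440, (A,merge)→6040, (A,hash)→6520, (B,merge)→41140, (A,nl)→72880, (B,nl)→181720; best=5440 via (B,hash)
  {BCD}: card=7200; try (C,hash)→3520, (C,merge)→4390, (B,hash)→4540, (B,merge)→33040, (C,nl)→36880, (B,nl)→145420; best=3520 via (C,hash)
  {ACD}: card=90000; try (C,hash)→7120, (A,hash)→9220, (A,merge)→35620, (C,merge)→42070, (C,nl)→451720, (A,nl)→721420; best=7120 via (C,hash)
  {ABCD}: card=270000; try (A,hash)→16120, (C,hash)→16840, (B,hash)→97840, (A,merge)→107320, (C,merge)→141790, (C,nl)→1355440 …(+3); best=16120 via (A,hash)

16120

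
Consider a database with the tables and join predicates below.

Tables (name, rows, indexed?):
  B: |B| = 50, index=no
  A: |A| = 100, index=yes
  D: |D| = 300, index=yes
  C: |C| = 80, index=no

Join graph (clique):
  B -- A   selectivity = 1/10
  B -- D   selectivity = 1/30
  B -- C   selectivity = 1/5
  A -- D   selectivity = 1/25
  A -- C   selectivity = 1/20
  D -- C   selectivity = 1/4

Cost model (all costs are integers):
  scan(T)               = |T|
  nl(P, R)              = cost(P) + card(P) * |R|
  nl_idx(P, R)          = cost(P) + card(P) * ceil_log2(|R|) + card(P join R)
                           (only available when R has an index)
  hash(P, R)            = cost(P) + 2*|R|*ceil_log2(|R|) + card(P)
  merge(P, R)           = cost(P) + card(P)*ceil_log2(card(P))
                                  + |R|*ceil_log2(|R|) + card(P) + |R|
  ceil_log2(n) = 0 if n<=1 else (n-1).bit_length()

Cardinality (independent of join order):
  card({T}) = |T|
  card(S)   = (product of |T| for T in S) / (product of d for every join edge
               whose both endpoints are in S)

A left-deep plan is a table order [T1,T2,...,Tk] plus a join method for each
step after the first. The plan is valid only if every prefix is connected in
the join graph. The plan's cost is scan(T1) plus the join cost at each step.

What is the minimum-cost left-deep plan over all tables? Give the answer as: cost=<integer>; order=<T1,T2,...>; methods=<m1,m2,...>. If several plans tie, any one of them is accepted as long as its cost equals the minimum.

Selinger DP (subsets sized 1..n):
  {B}: scan cost=50, card=50
  {A}: scan cost=100, card=100
  {D}: scan cost=300, card=300
  {C}: scan cost=80, card=80
  {AB}: card=500; try (B,hash)→800, (A,nl_idx)→900, (A,merge)→1200, (B,merge)→1250, (A,hash)→1500, (A,nl)→5050 …(+1); best=800 via (B,hash)
  {BD}: card=500; try (D,nl_idx)→1000, (B,hash)→1200, (D,merge)→3400, (B,merge)→3650, (D,hash)→5500, (D,nl)→15050 …(+1); best=1000 via (D,nl_idx)
  {BC}: card=800; try (B,hash)→760, (C,merge)→1040, (B,merge)→1070, (C,hash)→1220, (C,nl)→4050, (B,nl)→4080; best=760 via (B,hash)
  {AD}: card=1200; try (A,hash)→2000, (D,nl_idx)→2200, (A,nl_idx)→3600, (D,merge)→3900, (A,merge)→4100, (D,hash)→5600 …(+2); best=2000 via (A,hash)
  {AC}: card=400; try (A,nl_idx)→1040, (C,hash)→1320, (A,merge)→1520, (C,merge)→1540, (A,hash)→1560, (A,nl)→8080 …(+1); best=1040 via (A,nl_idx)
  {CD}: card=6000; try (C,hash)→1720, (D,merge)→3720, (C,merge)→3940, (D,hash)→5560, (D,nl_idx)→6800, (D,nl)→24080 …(+1); best=1720 via (C,hash)
  {ABD}: card=200; try (A,hash)→2900, (B,hash)→3800, (A,nl_idx)→4700, (D,nl_idx)→5500, (D,hash)→6700, (A,merge)→6800 …(+5); best=2900 via (A,hash)
  {ABC}: card=400; try (B,hash)→2040, (C,hash)→2420, (A,hash)→2960, (B,merge)→5390, (C,merge)→6440, (A,nl_idx)→6760 …(+4); best=2040 via (B,hash)
  {BCD}: card=2000; try (C,hash)→2620, (C,merge)→6640, (D,hash)→6960, (B,hash)→8320, (D,nl_idx)→9960, (D,merge)→12560 …(+4); best=2620 via (C,hash)
  {ACD}: card=1200; try (C,hash)→4320, (D,nl_idx)→5840, (D,hash)→6840, (D,merge)→8040, (A,hash)→9120, (C,merge)→17040 …(+5); best=4320 via (C,hash)
  {ABCD}: card=40; try (C,hash)→4220, (C,merge)→5340, (D,nl_idx)→5680, (A,hash)→6020, (B,hash)→6120, (D,hash)→7840 …(+8); best=4220 via (C,hash)

cost=4220; order=B,D,A,C; methods=nl_idx,hash,hash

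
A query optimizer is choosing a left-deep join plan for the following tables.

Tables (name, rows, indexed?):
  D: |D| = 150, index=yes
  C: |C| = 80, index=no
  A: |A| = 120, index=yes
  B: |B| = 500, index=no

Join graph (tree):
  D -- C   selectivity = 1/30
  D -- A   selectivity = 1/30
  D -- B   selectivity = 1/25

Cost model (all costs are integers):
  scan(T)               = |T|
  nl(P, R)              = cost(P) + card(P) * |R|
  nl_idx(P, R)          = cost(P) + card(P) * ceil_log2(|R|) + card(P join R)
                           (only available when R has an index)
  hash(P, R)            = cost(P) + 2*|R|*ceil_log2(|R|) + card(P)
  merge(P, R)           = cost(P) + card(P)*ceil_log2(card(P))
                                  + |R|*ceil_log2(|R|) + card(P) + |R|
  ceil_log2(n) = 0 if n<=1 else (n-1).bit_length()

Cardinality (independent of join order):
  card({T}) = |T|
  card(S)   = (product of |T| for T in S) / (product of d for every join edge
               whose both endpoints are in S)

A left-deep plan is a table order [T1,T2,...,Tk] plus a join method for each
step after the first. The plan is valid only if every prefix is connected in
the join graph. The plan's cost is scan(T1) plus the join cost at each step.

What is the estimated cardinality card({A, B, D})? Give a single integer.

12000

Tables in S: A(120), B(500), D(150)
Edges inside S: D-A(d=30), D-B(d=25)
numerator = 120 * 500 * 150 = 9000000
denominator = 30 * 25 = 750
card(S) = 9000000 / 750 = 12000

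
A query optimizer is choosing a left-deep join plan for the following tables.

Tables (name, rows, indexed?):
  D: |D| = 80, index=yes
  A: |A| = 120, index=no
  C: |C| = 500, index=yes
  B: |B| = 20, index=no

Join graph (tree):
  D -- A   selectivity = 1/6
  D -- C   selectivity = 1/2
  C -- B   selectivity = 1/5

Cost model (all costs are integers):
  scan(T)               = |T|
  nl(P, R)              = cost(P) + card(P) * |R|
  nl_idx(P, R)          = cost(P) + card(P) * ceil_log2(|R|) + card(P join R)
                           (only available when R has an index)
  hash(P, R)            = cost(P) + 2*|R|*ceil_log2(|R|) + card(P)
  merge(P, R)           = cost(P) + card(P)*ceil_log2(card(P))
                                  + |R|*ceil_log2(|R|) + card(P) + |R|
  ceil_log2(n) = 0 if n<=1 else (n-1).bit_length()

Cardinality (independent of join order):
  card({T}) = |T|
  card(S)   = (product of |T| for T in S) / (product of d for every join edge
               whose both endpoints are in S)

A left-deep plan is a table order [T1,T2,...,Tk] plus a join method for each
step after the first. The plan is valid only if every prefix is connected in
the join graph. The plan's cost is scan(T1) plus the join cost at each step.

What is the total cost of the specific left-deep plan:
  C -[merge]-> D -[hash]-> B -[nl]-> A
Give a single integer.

step 1: scan C: cost=500, card=500
step 2: join D via merge
    card(P join D) = 500*80/(2) = 20000
    cost = 500 + 500*9 + 80*7 + 500 + 80 = 6140
step 3: join B via hash
    card(P join B) = 20000*20/(5) = 80000
    cost = 6140 + 2*20*5 + 20000 = 26340
step 4: join A via nl
    card(P join A) = 80000*120/(6) = 1600000
    cost = 26340 + 80000*120 = 9626340

9626340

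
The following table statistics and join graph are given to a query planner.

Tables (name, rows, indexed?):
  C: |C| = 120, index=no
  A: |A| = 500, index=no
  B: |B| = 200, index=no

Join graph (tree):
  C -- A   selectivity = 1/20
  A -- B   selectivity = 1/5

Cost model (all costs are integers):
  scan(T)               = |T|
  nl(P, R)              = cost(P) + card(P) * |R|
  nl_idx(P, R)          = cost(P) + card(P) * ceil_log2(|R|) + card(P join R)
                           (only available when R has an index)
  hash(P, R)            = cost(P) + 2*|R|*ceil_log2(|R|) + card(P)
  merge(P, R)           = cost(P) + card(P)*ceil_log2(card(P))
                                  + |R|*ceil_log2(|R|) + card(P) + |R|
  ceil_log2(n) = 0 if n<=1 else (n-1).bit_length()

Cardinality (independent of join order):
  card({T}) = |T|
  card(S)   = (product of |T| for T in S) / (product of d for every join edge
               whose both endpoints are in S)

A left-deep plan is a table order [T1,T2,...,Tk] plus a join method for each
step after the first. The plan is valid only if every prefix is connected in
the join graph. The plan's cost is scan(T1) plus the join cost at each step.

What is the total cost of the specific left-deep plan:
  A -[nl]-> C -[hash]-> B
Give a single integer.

66700

step 1: scan A: cost=500, card=500
step 2: join C via nl
    card(P join C) = 500*120/(20) = 3000
    cost = 500 + 500*120 = 60500
step 3: join B via hash
    card(P join B) = 3000*200/(5) = 120000
    cost = 60500 + 2*200*8 + 3000 = 66700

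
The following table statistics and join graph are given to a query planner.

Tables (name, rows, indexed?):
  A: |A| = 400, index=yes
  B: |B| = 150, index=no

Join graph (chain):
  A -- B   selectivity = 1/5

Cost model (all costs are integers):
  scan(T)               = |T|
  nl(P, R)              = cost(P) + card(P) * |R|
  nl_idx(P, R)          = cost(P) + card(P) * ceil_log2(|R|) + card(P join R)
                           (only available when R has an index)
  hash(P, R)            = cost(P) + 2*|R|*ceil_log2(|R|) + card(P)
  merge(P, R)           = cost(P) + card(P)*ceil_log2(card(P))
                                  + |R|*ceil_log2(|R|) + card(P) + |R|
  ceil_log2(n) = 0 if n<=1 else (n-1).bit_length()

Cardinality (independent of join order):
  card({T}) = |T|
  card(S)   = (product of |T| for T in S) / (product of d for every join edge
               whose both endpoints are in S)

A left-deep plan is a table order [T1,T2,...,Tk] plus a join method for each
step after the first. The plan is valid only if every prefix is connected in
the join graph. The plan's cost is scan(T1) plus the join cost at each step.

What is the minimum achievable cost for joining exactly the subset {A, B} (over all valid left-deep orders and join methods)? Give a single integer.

Selinger DP over subsets of {A,B}:
  {A}: scan cost=400, card=400
  {B}: scan cost=150, card=150
  {AB}: card=12000; try (B,hash)→3200, (A,merge)→5500, (B,merge)→5750, (A,hash)→7500, (A,nl_idx)→13500, (A,nl)→60150 …(+1); best=3200 via (B,hash)

3200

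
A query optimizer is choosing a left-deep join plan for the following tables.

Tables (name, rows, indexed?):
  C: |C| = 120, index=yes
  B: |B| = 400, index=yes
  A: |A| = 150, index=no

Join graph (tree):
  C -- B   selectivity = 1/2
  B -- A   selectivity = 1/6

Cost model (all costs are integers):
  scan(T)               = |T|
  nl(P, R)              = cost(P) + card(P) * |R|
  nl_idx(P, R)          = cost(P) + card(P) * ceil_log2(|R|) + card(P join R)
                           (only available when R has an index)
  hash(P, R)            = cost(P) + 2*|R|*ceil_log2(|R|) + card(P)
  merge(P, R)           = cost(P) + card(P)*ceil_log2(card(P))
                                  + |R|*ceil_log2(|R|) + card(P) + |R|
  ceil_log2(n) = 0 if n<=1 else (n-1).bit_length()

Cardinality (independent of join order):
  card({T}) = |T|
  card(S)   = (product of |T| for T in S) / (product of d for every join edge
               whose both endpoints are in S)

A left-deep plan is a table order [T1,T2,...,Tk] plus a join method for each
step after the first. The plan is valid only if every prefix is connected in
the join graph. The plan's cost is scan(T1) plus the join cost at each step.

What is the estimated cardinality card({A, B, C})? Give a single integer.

600000

Tables in S: A(150), B(400), C(120)
Edges inside S: C-B(d=2), B-A(d=6)
numerator = 150 * 400 * 120 = 7200000
denominator = 2 * 6 = 12
card(S) = 7200000 / 12 = 600000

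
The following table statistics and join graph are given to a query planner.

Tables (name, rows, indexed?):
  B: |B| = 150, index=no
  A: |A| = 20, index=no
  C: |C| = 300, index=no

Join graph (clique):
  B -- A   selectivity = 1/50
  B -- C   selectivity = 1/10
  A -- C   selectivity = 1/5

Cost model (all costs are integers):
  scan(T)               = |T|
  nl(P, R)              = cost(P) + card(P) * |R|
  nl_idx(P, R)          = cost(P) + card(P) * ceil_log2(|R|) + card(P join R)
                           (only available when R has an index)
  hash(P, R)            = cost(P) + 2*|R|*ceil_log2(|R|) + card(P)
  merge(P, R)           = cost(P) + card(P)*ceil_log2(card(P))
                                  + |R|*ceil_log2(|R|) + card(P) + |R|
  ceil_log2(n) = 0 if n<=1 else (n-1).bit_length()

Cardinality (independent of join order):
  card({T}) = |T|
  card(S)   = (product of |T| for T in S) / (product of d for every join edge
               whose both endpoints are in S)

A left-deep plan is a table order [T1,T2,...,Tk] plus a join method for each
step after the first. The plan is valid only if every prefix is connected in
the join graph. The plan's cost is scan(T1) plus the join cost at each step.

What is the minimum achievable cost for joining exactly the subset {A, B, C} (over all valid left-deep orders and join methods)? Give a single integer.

3920

Selinger DP over subsets of {A,B,C}:
  {B}: scan cost=150, card=150
  {A}: scan cost=20, card=20
  {C}: scan cost=300, card=300
  {AB}: card=60; try (A,hash)→500, (B,merge)→1490, (A,merge)→1620, (B,hash)→2440, (B,nl)→3020, (A,nl)→3150; best=500 via (A,hash)
  {BC}: card=4500; try (B,hash)→3000, (C,merge)→4500, (B,merge)→4650, (C,hash)→5700, (C,nl)→45150, (B,nl)→45300; best=3000 via (B,hash)
  {AC}: card=1200; try (A,hash)→800, (C,merge)→3140, (A,merge)→3420, (C,hash)→5440, (C,nl)→6020, (A,nl)→6300; best=800 via (A,hash)
  {ABC}: card=360; try (C,merge)→3920, (B,hash)→4400, (C,hash)→5960, (A,hash)→7700, (B,merge)→16550, (C,nl)→18500 …(+3); best=3920 via (C,merge)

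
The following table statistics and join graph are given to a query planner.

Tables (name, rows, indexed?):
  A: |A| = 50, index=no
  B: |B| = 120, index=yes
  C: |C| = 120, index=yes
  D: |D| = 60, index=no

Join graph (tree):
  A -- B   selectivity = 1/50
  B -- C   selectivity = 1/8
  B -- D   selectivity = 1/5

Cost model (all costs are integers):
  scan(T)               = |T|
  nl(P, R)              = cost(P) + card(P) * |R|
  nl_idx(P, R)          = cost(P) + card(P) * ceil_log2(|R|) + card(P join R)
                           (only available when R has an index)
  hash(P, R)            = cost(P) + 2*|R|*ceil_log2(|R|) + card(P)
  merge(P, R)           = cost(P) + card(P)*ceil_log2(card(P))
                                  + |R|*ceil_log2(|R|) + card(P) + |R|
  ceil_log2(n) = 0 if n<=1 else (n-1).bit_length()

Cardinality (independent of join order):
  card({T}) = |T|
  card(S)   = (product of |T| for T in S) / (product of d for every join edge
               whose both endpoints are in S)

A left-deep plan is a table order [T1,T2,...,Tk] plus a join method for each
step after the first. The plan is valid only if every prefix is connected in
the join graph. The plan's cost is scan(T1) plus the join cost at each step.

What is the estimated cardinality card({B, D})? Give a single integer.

1440

Tables in S: B(120), D(60)
Edges inside S: B-D(d=5)
numerator = 120 * 60 = 7200
denominator = 5 = 5
card(S) = 7200 / 5 = 1440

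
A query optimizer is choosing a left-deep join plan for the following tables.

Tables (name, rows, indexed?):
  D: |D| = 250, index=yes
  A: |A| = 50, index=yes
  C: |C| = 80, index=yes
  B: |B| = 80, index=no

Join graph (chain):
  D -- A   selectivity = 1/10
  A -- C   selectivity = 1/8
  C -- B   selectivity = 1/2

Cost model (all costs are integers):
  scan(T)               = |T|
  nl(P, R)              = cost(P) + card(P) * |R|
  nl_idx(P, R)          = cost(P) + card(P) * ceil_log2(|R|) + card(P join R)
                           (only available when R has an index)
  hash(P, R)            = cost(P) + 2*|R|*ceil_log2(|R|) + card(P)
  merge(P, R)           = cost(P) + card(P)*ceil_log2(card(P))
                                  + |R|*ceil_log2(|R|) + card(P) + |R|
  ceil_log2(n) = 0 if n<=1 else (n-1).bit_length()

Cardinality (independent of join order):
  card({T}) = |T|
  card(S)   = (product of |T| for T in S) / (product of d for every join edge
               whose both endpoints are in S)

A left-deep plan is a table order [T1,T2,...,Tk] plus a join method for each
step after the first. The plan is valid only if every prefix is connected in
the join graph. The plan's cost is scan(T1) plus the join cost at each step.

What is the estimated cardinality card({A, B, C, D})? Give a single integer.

500000

Tables in S: A(50), B(80), C(80), D(250)
Edges inside S: D-A(d=10), A-C(d=8), C-B(d=2)
numerator = 50 * 80 * 80 * 250 = 80000000
denominator = 10 * 8 * 2 = 160
card(S) = 80000000 / 160 = 500000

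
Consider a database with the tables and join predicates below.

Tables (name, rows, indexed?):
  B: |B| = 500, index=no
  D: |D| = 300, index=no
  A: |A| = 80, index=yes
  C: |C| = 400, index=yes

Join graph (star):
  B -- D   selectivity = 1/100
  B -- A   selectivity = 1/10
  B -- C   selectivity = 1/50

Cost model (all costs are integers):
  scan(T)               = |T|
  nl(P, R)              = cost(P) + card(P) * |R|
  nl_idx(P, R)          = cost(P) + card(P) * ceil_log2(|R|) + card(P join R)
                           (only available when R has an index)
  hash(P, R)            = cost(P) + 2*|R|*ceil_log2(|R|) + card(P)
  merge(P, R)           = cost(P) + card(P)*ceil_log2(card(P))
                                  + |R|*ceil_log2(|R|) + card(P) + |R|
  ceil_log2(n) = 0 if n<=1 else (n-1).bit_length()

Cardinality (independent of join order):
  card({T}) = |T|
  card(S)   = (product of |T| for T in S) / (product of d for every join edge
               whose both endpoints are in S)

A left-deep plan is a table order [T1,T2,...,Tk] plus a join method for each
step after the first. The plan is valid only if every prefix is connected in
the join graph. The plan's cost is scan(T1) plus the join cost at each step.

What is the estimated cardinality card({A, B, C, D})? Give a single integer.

96000

Tables in S: A(80), B(500), C(400), D(300)
Edges inside S: B-D(d=100), B-A(d=10), B-C(d=50)
numerator = 80 * 500 * 400 * 300 = 4800000000
denominator = 100 * 10 * 50 = 50000
card(S) = 4800000000 / 50000 = 96000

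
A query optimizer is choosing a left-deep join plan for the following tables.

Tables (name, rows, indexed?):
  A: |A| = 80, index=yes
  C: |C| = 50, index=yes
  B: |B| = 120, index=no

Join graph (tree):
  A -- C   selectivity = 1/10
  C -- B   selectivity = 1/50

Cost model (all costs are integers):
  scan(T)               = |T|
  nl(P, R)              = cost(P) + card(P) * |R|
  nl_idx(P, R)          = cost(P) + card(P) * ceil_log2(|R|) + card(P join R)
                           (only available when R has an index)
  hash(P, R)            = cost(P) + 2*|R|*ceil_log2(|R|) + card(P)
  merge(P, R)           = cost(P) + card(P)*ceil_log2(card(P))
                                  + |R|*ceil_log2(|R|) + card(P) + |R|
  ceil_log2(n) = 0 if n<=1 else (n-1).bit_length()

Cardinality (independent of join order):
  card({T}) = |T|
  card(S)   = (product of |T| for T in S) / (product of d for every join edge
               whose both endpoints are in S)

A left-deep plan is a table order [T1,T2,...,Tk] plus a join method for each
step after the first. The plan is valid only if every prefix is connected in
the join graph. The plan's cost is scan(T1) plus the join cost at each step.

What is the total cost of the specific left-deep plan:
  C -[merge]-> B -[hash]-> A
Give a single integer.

step 1: scan C: cost=50, card=50
step 2: join B via merge
    card(P join B) = 50*120/(50) = 120
    cost = 50 + 50*6 + 120*7 + 50 + 120 = 1360
step 3: join A via hash
    card(P join A) = 120*80/(10) = 960
    cost = 1360 + 2*80*7 + 120 = 2600

2600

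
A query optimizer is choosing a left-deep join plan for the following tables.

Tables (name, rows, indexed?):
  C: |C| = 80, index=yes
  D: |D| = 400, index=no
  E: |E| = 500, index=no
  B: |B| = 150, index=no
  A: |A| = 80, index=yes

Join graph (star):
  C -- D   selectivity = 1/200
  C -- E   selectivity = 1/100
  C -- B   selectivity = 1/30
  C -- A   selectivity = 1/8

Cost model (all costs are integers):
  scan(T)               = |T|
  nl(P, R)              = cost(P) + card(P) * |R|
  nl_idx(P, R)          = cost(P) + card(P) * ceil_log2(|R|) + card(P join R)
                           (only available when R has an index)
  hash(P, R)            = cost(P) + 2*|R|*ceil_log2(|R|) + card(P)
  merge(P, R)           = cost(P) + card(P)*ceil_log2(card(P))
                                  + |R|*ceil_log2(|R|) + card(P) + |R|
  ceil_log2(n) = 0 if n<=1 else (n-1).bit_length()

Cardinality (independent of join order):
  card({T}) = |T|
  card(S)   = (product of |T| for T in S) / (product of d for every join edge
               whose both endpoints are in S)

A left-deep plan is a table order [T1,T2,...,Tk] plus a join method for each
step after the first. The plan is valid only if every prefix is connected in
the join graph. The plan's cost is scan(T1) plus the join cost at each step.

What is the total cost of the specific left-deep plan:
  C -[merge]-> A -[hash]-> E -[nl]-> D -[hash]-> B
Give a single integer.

1621560

step 1: scan C: cost=80, card=80
step 2: join A via merge
    card(P join A) = 80*80/(8) = 800
    cost = 80 + 80*7 + 80*7 + 80 + 80 = 1360
step 3: join E via hash
    card(P join E) = 800*500/(100) = 4000
    cost = 1360 + 2*500*9 + 800 = 11160
step 4: join D via nl
    card(P join D) = 4000*400/(200) = 8000
    cost = 11160 + 4000*400 = 1611160
step 5: join B via hash
    card(P join B) = 8000*150/(30) = 40000
    cost = 1611160 + 2*150*8 + 8000 = 1621560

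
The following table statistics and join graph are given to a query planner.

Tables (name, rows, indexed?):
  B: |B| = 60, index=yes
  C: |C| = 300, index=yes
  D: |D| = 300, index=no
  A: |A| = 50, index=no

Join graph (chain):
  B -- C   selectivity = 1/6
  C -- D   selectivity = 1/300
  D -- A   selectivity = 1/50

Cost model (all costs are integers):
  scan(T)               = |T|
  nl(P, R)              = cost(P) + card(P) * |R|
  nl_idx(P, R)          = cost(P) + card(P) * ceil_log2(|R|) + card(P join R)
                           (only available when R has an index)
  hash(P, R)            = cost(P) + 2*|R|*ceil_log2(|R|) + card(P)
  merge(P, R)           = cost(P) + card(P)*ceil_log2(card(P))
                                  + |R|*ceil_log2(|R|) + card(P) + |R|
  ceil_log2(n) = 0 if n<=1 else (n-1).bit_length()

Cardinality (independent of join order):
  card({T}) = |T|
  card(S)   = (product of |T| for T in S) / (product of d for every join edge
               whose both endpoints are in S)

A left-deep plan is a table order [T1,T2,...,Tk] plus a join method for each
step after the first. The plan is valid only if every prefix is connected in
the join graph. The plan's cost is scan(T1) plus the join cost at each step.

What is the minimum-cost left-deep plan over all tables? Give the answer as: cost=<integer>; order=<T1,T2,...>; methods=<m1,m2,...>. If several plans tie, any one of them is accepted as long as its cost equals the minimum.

cost=5220; order=D,A,C,B; methods=hash,nl_idx,hash

Selinger DP (subsets sized 1..n):
  {B}: scan cost=60, card=60
  {C}: scan cost=300, card=300
  {D}: scan cost=300, card=300
  {A}: scan cost=50, card=50
  {BC}: card=3000; try (B,hash)→1320, (C,merge)→3480, (C,nl_idx)→3600, (B,merge)→3720, (B,nl_idx)→5100, (C,hash)→5520 …(+2); best=1320 via (B,hash)
  {CD}: card=300; try (C,nl_idx)→3300, (D,hash)→6000, (C,hash)→6000, (D,merge)→6300, (C,merge)→6300, (D,nl)→90300 …(+1); best=3300 via (C,nl_idx)
  {AD}: card=300; try (A,hash)→1200, (D,merge)→3400, (A,merge)→3650, (D,hash)→5500, (D,nl)→15050, (A,nl)→15300; best=1200 via (A,hash)
  {BCD}: card=3000; try (B,hash)→4320, (B,merge)→6720, (B,nl_idx)→8100, (D,hash)→9720, (B,nl)→21300, (D,merge)→43320 …(+1); best=4320 via (B,hash)
  {ACD}: card=300; try (C,nl_idx)→4200, (A,hash)→4200, (A,merge)→6650, (C,hash)→6900, (C,merge)→7200, (A,nl)→18300 …(+1); best=4200 via (C,nl_idx)
  {ABCD}: card=3000; try (B,hash)→5220, (B,merge)→7620, (A,hash)→7920, (B,nl_idx)→9000, (B,nl)→22200, (A,merge)→43670 …(+1); best=5220 via (B,hash)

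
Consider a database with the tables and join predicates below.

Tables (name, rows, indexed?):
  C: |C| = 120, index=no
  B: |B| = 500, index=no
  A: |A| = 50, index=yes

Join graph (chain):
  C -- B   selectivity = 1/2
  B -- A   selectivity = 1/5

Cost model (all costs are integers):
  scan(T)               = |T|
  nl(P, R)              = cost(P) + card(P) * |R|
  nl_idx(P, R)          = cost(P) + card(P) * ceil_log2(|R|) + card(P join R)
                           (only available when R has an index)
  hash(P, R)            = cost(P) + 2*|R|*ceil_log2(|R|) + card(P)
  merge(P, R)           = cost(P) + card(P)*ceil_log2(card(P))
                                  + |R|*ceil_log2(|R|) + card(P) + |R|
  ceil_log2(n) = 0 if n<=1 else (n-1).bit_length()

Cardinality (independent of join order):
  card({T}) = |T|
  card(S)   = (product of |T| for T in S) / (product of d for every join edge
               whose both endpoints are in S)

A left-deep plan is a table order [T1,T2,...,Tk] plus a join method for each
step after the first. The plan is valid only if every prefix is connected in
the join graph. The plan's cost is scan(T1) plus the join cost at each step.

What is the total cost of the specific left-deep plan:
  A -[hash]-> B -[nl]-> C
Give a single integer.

609100

step 1: scan A: cost=50, card=50
step 2: join B via hash
    card(P join B) = 50*500/(5) = 5000
    cost = 50 + 2*500*9 + 50 = 9100
step 3: join C via nl
    card(P join C) = 5000*120/(2) = 300000
    cost = 9100 + 5000*120 = 609100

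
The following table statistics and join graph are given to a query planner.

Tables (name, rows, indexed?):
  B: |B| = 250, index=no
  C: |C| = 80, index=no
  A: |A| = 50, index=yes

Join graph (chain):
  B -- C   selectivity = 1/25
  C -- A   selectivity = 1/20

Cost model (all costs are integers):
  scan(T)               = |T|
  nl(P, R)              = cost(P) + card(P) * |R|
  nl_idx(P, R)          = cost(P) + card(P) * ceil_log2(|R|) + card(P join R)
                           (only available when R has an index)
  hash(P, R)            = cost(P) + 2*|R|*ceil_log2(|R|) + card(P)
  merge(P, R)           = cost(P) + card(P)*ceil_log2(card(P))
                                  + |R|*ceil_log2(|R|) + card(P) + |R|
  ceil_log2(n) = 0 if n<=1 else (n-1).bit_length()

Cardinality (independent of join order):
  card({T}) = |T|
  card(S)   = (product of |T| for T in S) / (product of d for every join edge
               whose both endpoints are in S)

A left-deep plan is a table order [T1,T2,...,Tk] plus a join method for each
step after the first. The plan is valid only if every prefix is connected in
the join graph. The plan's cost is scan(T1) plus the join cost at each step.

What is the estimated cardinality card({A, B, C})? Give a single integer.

Tables in S: A(50), B(250), C(80)
Edges inside S: B-C(d=25), C-A(d=20)
numerator = 50 * 250 * 80 = 1000000
denominator = 25 * 20 = 500
card(S) = 1000000 / 500 = 2000

2000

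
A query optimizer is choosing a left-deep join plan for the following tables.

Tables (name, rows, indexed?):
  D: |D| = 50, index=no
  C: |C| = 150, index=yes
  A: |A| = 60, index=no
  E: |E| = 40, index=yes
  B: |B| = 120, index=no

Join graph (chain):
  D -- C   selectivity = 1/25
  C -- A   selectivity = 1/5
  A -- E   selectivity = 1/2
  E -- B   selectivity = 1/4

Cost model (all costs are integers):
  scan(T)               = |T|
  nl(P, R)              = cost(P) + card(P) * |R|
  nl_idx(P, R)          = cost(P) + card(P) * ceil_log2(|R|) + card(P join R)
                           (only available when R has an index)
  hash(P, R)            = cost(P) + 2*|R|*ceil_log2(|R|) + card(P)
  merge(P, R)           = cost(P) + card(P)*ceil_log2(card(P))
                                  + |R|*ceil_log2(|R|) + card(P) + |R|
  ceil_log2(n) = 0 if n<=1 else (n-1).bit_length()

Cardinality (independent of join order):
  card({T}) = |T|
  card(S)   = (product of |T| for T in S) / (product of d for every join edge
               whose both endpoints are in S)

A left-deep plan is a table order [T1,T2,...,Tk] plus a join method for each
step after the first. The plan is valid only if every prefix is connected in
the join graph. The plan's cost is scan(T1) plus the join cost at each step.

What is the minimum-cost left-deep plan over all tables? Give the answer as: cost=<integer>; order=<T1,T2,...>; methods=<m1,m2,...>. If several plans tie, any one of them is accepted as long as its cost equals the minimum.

cost=79530; order=D,C,A,E,B; methods=nl_idx,hash,hash,hash

Selinger DP (subsets sized 1..n):
  {D}: scan cost=50, card=50
  {C}: scan cost=150, card=150
  {A}: scan cost=60, card=60
  {E}: scan cost=40, card=40
  {B}: scan cost=120, card=120
  {CD}: card=300; try (C,nl_idx)→750, (D,hash)→900, (C,merge)→1750, (D,merge)→1850, (C,hash)→2500, (C,nl)→7550 …(+1); best=750 via (C,nl_idx)
  {AC}: card=1800; try (A,hash)→1020, (C,merge)→1830, (A,merge)→1920, (C,nl_idx)→2340, (C,hash)→2520, (C,nl)→9060 …(+1); best=1020 via (A,hash)
  {AE}: card=1200; try (E,hash)→600, (A,merge)→740, (E,merge)→760, (A,hash)→800, (E,nl_idx)→1620, (A,nl)→2440 …(+1); best=600 via (E,hash)
  {BE}: card=1200; try (E,hash)→720, (B,merge)→1280, (E,merge)→1360, (B,hash)→1760, (E,nl_idx)→2040, (B,nl)→4840 …(+1); best=720 via (E,hash)
  {ACD}: card=3600; try (A,hash)→1770, (D,hash)→3420, (A,merge)→4170, (A,nl)→18750, (D,merge)→22970, (D,nl)→91020; best=1770 via (A,hash)
  {ACE}: card=36000; try (E,hash)→3300, (C,hash)→4200, (C,merge)→16350, (E,merge)→22900, (C,nl_idx)→46200, (E,nl_idx)→47820 …(+2); best=3300 via (E,hash)
  {ABE}: card=36000; try (A,hash)→2640, (B,hash)→3480, (A,merge)→15540, (B,merge)→15960, (A,nl)→72720, (B,nl)→144600; best=2640 via (A,hash)
  {ACDE}: card=72000; try (E,hash)→5850, (D,hash)→39900, (E,merge)→48850, (E,nl_idx)→95370, (E,nl)→145770, (D,merge)→615650 …(+1); best=5850 via (E,hash)
  {ABCE}: card=1080000; try (B,hash)→40980, (C,hash)→41040, (C,merge)→615990, (B,merge)→616260, (C,nl_idx)→1370640, (B,nl)→4323300 …(+1); best=40980 via (B,hash)
  {ABCDE}: card=2160000; try (B,hash)→79530, (D,hash)→1121580, (B,merge)→1302810, (B,nl)→8645850, (D,merge)→23801330, (D,nl)→54040980; best=79530 via (B,hash)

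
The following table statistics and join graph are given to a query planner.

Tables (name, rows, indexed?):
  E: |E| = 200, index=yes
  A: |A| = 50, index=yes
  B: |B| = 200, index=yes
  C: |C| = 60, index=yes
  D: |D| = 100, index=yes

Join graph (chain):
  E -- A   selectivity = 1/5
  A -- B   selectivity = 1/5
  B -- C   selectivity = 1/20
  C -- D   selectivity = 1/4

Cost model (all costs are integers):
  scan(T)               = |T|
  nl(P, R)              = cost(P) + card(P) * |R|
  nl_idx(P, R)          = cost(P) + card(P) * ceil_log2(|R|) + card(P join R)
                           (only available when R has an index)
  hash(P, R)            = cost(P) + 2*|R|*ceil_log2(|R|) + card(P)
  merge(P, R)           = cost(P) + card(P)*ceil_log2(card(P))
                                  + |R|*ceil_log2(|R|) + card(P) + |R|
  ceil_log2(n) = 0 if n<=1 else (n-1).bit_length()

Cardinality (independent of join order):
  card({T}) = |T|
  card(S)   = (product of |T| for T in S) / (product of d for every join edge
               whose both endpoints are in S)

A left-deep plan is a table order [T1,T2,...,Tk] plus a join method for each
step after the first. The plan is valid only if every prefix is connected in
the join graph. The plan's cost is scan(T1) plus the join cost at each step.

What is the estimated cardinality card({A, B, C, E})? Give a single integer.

Tables in S: A(50), B(200), C(60), E(200)
Edges inside S: E-A(d=5), A-B(d=5), B-C(d=20)
numerator = 50 * 200 * 60 * 200 = 120000000
denominator = 5 * 5 * 20 = 500
card(S) = 120000000 / 500 = 240000

240000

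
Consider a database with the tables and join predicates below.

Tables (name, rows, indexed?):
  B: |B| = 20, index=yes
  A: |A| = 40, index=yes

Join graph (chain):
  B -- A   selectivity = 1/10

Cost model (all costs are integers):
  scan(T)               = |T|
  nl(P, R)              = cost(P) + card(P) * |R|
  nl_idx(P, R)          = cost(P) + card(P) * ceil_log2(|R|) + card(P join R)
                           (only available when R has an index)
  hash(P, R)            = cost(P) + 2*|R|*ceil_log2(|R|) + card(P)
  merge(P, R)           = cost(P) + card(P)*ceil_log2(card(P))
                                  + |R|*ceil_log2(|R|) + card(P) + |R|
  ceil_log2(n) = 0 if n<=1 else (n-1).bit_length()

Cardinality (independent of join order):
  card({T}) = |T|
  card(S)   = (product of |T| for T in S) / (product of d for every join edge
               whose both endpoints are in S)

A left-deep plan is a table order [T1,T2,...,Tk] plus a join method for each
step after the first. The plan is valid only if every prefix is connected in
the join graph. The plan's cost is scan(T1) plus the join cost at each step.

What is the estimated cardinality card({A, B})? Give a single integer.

80

Tables in S: A(40), B(20)
Edges inside S: B-A(d=10)
numerator = 40 * 20 = 800
denominator = 10 = 10
card(S) = 800 / 10 = 80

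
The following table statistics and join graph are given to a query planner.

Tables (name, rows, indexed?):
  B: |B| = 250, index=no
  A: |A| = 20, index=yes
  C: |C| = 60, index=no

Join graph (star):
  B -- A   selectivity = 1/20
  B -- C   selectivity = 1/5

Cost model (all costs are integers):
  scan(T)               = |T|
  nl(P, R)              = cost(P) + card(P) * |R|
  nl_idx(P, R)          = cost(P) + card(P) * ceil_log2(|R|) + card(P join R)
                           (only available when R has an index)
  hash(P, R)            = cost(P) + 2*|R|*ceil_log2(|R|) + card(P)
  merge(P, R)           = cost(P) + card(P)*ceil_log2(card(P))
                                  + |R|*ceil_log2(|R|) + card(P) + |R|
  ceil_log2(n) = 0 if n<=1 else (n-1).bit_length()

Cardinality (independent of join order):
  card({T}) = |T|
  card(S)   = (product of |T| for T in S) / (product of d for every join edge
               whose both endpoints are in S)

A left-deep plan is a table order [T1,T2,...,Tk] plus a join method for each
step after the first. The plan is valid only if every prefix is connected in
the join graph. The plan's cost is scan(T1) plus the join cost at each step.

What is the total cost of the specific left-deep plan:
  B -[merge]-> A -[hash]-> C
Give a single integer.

step 1: scan B: cost=250, card=250
step 2: join A via merge
    card(P join A) = 250*20/(20) = 250
    cost = 250 + 250*8 + 20*5 + 250 + 20 = 2620
step 3: join C via hash
    card(P join C) = 250*60/(5) = 3000
    cost = 2620 + 2*60*6 + 250 = 3590

3590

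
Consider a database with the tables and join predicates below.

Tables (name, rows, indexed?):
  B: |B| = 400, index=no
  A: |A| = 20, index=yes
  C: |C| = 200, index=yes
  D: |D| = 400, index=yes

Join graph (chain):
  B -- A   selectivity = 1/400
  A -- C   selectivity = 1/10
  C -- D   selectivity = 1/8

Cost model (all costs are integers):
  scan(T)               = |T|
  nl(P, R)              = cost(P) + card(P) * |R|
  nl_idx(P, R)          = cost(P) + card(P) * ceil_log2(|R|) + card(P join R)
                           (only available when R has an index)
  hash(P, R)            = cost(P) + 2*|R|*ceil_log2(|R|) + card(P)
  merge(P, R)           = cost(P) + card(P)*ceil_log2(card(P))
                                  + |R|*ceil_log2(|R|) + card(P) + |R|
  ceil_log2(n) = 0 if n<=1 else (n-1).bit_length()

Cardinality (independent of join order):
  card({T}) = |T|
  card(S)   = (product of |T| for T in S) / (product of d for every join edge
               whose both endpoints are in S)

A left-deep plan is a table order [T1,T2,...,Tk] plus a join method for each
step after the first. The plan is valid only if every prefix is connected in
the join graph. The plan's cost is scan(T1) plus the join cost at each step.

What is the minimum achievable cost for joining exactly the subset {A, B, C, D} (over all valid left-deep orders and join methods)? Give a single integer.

9160

Selinger DP over subsets of {A,B,C,D}:
  {B}: scan cost=400, card=400
  {A}: scan cost=20, card=20
  {C}: scan cost=200, card=200
  {D}: scan cost=400, card=400
  {AB}: card=20; try (A,hash)→1000, (A,nl_idx)→2420, (B,merge)→4140, (A,merge)→4520, (B,hash)→7240, (B,nl)→8020 …(+1); best=1000 via (A,hash)
  {AC}: card=400; try (C,nl_idx)→580, (A,hash)→600, (A,nl_idx)→1600, (C,merge)→1940, (A,merge)→2120, (C,hash)→3240 …(+2); best=580 via (C,nl_idx)
  {CD}: card=10000; try (C,hash)→4000, (D,merge)→6000, (C,merge)→6200, (D,hash)→7600, (D,nl_idx)→12000, (C,nl_idx)→13600 …(+2); best=4000 via (C,hash)
  {ABC}: card=400; try (C,nl_idx)→1560, (C,merge)→2920, (C,hash)→4220, (C,nl)→5000, (B,hash)→8180, (B,merge)→8580 …(+1); best=1560 via (C,nl_idx)
  {ACD}: card=20000; try (D,hash)→8180, (D,merge)→8580, (A,hash)→14200, (D,nl_idx)→24180, (A,nl_idx)→74000, (A,merge)→154120 …(+2); best=8180 via (D,hash)
  {ABCD}: card=20000; try (D,hash)→9160, (D,merge)→9560, (D,nl_idx)→25160, (B,hash)→35380, (D,nl)→161560, (B,merge)→332180 …(+1); best=9160 via (D,hash)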